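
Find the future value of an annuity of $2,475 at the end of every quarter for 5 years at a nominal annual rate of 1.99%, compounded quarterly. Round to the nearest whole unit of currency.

$51,911

With 4 periods per year: i = 0.004975, n = 20.
Accumulation factor s(20|0.004975) = 20.974072; FV = 2475 × 20.974072 = 51,910.8280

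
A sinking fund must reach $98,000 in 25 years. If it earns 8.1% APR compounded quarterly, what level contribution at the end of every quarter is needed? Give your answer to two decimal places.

Periodic rate i = 0.081/4 = 0.02025; n = 25 × 4 = 100 periods.
FV-annuity factor = 317.253462; PMT = 98000 / 317.253462 = 308.9013

$308.90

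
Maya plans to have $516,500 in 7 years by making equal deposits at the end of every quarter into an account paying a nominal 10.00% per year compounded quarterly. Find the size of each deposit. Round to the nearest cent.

i = 0.1/4 = 0.025 per quarter; n = 7·4 = 28.
PMT = 516500 / ( [(1+0.025)^28 − 1] / 0.025 ) = 516500 / 39.859801 = 12,957.9173

$12,957.92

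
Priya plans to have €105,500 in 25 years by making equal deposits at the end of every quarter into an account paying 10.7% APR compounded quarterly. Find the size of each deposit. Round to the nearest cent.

€216.90

Periodic rate i = 0.107/4 = 0.02675; n = 25 × 4 = 100 periods.
FV-annuity factor = 486.394959; PMT = 105500 / 486.394959 = 216.9019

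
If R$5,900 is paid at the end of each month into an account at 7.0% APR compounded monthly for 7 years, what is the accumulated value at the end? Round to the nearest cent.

With 12 periods per year: i = 0.00583333, n = 84.
FV = 5900 × [(1+0.00583333)^84 − 1] / 0.00583333 = 5900 × 107.998981 = 637,193.9861

R$637,193.99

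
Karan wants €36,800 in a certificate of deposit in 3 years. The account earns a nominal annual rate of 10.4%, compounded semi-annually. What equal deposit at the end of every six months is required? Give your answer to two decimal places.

€5,383.08

Periodic rate i = 0.104/2 = 0.052; n = 3 × 2 = 6 periods.
FV-annuity factor = 6.836233; PMT = 36800 / 6.836233 = 5,383.0813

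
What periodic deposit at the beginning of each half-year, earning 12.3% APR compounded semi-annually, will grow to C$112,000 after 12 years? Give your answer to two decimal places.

C$2,034.97

Periodic rate i = 0.123/2 = 0.0615; n = 12 × 2 = 24 periods.
PMT = 112000 / ( [(1+0.0615)^24 − 1] / 0.0615 × (1+i) ) = 112000 / 55.037598 = 2,034.9725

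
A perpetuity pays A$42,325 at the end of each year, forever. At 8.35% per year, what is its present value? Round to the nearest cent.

A$506,886.23

PV = PMT / i = 42325 / 0.0835 = 506,886.2275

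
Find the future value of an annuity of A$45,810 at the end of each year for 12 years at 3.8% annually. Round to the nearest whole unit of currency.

A$680,488

FV = 45810 × [(1+0.038)^12 − 1] / 0.038 = 45810 × 14.854569 = 680,487.7932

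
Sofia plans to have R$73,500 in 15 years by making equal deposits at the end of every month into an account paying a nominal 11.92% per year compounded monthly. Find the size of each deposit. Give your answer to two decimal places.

R$148.24

i = 0.1192/12 = 0.00993333 per month; n = 15·12 = 180.
FV-annuity factor = 495.803750; PMT = 73500 / 495.803750 = 148.2441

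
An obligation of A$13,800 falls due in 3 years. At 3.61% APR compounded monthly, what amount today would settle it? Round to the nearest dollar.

A$12,386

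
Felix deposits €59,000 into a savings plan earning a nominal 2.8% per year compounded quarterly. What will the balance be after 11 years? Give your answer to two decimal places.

With 4 periods per year: i = 0.007, n = 44.
FV = 59,000 × (1 + 0.007)^44 = 80,195.2630

€80,195.26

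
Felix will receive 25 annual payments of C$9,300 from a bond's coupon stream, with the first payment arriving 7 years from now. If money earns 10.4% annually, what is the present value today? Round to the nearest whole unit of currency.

C$45,227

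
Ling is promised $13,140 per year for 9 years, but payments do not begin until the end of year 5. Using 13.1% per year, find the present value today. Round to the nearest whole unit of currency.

$41,057

Value one period before first payment (t=4): 13140 × [1 − (1+0.131)^(−9)] / 0.131 = 13140 × 5.112632 = 67,179.9821
Discount back 4 years: 67,179.9821 × (1+0.131)^(−4) = 67,179.9821 × 0.611152 = 41,057.2128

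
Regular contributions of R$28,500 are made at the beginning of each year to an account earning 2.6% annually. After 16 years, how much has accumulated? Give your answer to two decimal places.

R$571,154.02

FV = 28500 × [(1+0.026)^16 − 1] / 0.026 × (1+i) = 28500 × 20.040492 = 571,154.0191
(annuity-due: payments at period start, so ×(1+i).)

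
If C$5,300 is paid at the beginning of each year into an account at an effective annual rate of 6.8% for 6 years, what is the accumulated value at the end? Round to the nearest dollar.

FV = 5300 × [(1+0.068)^6 − 1] / 0.068 × (1+i) = 5300 × 7.601304 = 40,286.9133
(Beginning-of-period payments → annuity-due factor ×(1+i).)

C$40,287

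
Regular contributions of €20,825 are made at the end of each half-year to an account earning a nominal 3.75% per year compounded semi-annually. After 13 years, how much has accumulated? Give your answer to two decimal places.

€689,620.99

With 2 periods per year: i = 0.01875, n = 26.
FV = PMT · [(1+i)^n − 1] / i = 20825 · 33.115053 = 689,620.9885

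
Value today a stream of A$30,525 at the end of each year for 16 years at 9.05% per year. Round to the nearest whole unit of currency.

Annuity factor a(16|0.0905) = 8.286979; PV = 30525 × 8.286979 = 252,960.0459

A$252,960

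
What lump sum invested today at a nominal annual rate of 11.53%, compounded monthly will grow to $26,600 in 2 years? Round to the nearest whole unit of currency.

Periodic rate i = 0.1153/12 = 0.00960833; n = 2 × 12 = 24 periods.
PV = FV·(1+i)^(−n) = 26,600 × 0.794932 = 21,145.1806

$21,145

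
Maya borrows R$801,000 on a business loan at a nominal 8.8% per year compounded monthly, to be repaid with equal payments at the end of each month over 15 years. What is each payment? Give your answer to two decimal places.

R$8,029.25

Periodic rate i = 0.088/12 = 0.00733333; n = 15 × 12 = 180 periods.
Annuity-PV factor = 99.760220; PMT = 801000 / 99.760220 = 8,029.2525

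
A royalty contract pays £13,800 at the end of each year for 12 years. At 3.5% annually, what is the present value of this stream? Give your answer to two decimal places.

PV = 13800 × [1 − (1+0.035)^(−12)] / 0.035 = 13800 × 9.663334 = 133,354.0138

£133,354.01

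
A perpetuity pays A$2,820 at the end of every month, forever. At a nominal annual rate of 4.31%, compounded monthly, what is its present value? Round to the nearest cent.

A$785,150.81

Periodic rate i = 0.0431/12 = 0.00359167.
PV = C/r = 2820/0.00359167 = 785,150.8121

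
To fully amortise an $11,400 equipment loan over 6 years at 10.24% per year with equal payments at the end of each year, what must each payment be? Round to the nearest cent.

Annuity-PV factor = 4.324799; PMT = 11400 / 4.324799 = 2,635.9605

$2,635.96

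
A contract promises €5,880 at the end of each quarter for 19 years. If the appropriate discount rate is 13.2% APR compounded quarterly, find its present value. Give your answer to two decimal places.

i = 0.132/4 = 0.033 per quarter; n = 19·4 = 76.
Annuity factor a(76|0.033) = 27.733453; PV = 5880 × 27.733453 = 163,072.7058

€163,072.71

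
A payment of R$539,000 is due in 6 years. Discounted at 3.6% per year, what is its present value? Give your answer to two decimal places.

PV = 539,000 / (1 + 0.036)^6 = 539,000 / 1.236399 = 435,943.5262

R$435,943.53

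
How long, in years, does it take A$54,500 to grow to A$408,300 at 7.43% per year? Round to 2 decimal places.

28.10 years

n = ln(408300/54500) / ln(1+0.0743) = ln(7.49174) / 0.071669 = 28.0985 years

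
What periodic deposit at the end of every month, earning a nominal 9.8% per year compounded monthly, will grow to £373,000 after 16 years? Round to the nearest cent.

i = 0.098/12 = 0.00816667 per month; n = 16·12 = 192.
FV-annuity factor = 461.215578; PMT = 373000 / 461.215578 = 808.7324

£808.73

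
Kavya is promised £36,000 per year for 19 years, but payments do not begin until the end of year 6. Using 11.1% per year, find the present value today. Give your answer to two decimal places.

£165,673.69

Value one period before first payment (t=5): 36000 × [1 − (1+0.111)^(−19)] / 0.111 = 36000 × 7.789711 = 280,429.5923
PV₀ = 280,429.5923 / (1+0.111)^5 = 280,429.5923 / 1.692662 = 165,673.6902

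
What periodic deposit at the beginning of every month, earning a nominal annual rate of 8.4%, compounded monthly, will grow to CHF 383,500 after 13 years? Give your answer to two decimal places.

i = 0.084/12 = 0.007 per month; n = 13·12 = 156.
FV-annuity factor × (1+i) = 283.242135; PMT = 383500 / 283.242135 = 1,353.9652

CHF 1,353.97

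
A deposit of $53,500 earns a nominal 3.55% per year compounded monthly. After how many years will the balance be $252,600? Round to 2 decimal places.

43.79 years

Periodic rate i = 0.0355/12 = 0.00295833.
n = ln(252600/53500) / ln(1+0.00295833) = ln(4.72150) / 0.002954 = 525.4378 months
= 525.4378/12 years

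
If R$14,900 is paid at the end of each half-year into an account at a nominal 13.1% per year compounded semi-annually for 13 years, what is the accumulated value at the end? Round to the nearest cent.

Periodic rate i = 0.131/2 = 0.0655; n = 13 × 2 = 26 periods.
FV = PMT · [(1+i)^n − 1] / i = 14900 · 64.192814 = 956,472.9329

R$956,472.93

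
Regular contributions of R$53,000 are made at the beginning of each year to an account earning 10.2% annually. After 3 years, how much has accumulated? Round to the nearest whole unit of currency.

FV = PMT · [(1+i)^n − 1] / i × (1+i) = 53000 · 3.654677 = 193,697.8920
Payments are at the start of each period, so multiply by (1+i).

R$193,698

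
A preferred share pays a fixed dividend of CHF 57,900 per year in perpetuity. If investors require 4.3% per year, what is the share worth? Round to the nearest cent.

PV = PMT / i = 57900 / 0.043 = 1,346,511.6279

CHF 1,346,511.63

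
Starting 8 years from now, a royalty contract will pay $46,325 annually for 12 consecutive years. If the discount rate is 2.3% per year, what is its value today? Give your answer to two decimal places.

PV at t=7 (ordinary 12-year annuity): 46325 × a(12|0.023) = 46325 × 10.383095 = 480,996.8852
Discount back 7 years: 480,996.8852 × (1+0.023)^(−7) = 480,996.8852 × 0.852846 = 410,216.2196

$410,216.22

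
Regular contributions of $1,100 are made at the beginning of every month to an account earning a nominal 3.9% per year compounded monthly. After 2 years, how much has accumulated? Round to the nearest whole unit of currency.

$27,500

Periodic rate i = 0.039/12 = 0.00325; n = 2 × 12 = 24 periods.
Accumulation factor s(24|0.00325) × (1+i) = 24.999734; FV = 1100 × 24.999734 = 27,499.7074
Payments are at the start of each period, so multiply by (1+i).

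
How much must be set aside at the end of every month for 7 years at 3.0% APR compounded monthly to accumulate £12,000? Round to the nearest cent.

£128.56

Periodic rate i = 0.03/12 = 0.0025; n = 7 × 12 = 84 periods.
PMT = 12000 / ( [(1+0.0025)^84 − 1] / 0.0025 ) = 12000 / 93.341920 = 128.5596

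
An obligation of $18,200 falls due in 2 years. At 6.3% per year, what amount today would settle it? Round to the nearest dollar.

$16,107

Discount factor = (1+0.063)^(−2) = 0.884980; PV = 18,200 × 0.884980 = 16,106.6366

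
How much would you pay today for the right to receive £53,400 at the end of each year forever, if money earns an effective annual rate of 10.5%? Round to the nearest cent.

PV = C/r = 53400/0.105 = 508,571.4286

£508,571.43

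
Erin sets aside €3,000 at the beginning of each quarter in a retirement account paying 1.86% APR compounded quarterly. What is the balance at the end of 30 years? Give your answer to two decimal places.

Periodic rate i = 0.0186/4 = 0.00465; n = 30 × 4 = 120 periods.
FV = PMT · [(1+i)^n − 1] / i × (1+i) = 3000 · 160.941996 = 482,825.9881
(Beginning-of-period payments → annuity-due factor ×(1+i).)

€482,825.99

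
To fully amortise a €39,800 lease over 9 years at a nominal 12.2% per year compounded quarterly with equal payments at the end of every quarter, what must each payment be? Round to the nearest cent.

€1,836.62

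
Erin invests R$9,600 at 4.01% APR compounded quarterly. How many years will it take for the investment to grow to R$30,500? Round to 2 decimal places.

Periodic rate i = 0.0401/4 = 0.010025.
n = ln(30500/9600) / ln(1+0.010025) = ln(3.17708) / 0.009975 = 115.8851 quarters
= 115.8851/4 years

28.97 years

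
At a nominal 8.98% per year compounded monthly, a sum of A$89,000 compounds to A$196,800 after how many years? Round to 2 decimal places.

Periodic rate i = 0.0898/12 = 0.00748333.
(1+i)^n = 196800/89000 = 2.21124, so n = ln 2.21124 / ln 1.00748 = 106.4388 months
= 106.4388/12 years

8.87 years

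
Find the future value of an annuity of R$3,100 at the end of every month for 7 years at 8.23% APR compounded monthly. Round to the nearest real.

Periodic rate i = 0.0823/12 = 0.00685833; n = 7 × 12 = 84 periods.
FV = 3100 × [(1+0.00685833)^84 − 1] / 0.00685833 = 3100 × 113.087418 = 350,570.9965

R$350,571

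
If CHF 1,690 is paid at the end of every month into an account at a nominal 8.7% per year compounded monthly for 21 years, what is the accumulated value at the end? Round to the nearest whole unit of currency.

CHF 1,206,167

With 12 periods per year: i = 0.00725, n = 252.
FV = PMT · [(1+i)^n − 1] / i = 1690 · 713.708003 = 1,206,166.5258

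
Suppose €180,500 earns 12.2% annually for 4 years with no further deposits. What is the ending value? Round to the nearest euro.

€286,054

180,500 × (1+0.122)^4 = 180,500 × 1.584789 = 286,054.4010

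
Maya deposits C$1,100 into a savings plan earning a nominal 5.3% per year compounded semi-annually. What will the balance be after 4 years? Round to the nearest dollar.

C$1,356

i = 0.053/2 = 0.0265 per half-year; n = 4·2 = 8.
FV = 1,100 × (1 + 0.0265)^8 = 1,356.0144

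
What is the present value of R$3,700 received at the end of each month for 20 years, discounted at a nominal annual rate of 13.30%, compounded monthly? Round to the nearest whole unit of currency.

R$310,139

Periodic rate i = 0.133/12 = 0.0110833; n = 20 × 12 = 240 periods.
PV = PMT · [1 − (1+i)^(−n)] / i = 3700 · 83.821418 = 310,139.2458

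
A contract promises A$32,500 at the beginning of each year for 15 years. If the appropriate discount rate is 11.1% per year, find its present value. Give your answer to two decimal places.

A$258,217.35

Annuity factor a(15|0.111) × (1+i) = 7.945149; PV = 32500 × 7.945149 = 258,217.3487
Payments are at the start of each period, so multiply by (1+i).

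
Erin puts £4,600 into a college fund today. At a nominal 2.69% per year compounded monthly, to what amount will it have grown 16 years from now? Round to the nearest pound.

Periodic rate i = 0.0269/12 = 0.00224167; n = 16 × 12 = 192 periods.
4,600 × (1+0.00224167)^192 = 4,600 × 1.537132 = 7,070.8070

£7,071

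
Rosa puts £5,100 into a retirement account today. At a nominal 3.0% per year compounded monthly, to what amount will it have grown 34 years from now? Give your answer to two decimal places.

i = 0.03/12 = 0.0025 per month; n = 34·12 = 408.
5,100 × (1+0.0025)^408 = 5,100 × 2.769667 = 14,125.3020

£14,125.30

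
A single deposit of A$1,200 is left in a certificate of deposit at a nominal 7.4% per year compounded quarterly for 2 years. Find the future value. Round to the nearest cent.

A$1,389.54

With 4 periods per year: i = 0.0185, n = 8.
FV = 1,200 × (1 + 0.0185)^8 = 1,389.5351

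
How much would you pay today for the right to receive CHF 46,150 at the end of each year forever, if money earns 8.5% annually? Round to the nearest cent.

CHF 542,941.18

PV = C/r = 46150/0.085 = 542,941.1765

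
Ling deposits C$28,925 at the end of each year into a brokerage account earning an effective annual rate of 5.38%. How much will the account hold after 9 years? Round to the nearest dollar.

C$323,979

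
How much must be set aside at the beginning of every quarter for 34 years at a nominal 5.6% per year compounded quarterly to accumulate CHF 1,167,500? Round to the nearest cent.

CHF 2,865.85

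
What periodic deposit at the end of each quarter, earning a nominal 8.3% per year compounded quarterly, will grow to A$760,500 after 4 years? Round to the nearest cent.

Periodic rate i = 0.083/4 = 0.02075; n = 4 × 4 = 16 periods.
PMT = 760500 / ( [(1+0.02075)^16 − 1] / 0.02075 ) = 760500 / 18.748217 = 40,563.8580

A$40,563.86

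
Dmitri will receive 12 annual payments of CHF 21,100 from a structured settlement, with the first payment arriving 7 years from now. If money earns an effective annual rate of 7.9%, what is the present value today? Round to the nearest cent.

PV at t=6 (ordinary 12-year annuity): 21100 × a(12|0.079) = 21100 × 7.575281 = 159,838.4281
PV₀ = 159,838.4281 / (1+0.079)^6 = 159,838.4281 / 1.578079 = 101,286.7257

CHF 101,286.73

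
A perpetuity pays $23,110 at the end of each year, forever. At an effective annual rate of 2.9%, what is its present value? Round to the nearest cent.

$796,896.55

PV = C/r = 23110/0.029 = 796,896.5517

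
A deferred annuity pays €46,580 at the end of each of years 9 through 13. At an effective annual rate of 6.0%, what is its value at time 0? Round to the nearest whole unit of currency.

Value one period before first payment (t=8): 46580 × [1 − (1+0.06)^(−5)] / 0.06 = 46580 × 4.212364 = 196,211.9051
Discount back 8 years: 196,211.9051 × (1+0.06)^(−8) = 196,211.9051 × 0.627412 = 123,105.7767

€123,106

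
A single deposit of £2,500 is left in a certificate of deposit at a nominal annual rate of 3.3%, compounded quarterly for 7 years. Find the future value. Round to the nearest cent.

£3,146.66

With 4 periods per year: i = 0.00825, n = 28.
FV = 2,500 × (1 + 0.00825)^28 = 3,146.6647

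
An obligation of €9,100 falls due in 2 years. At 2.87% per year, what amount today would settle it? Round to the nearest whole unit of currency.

€8,599

PV = 9,100 / (1 + 0.0287)^2 = 9,100 / 1.058224 = 8,599.3161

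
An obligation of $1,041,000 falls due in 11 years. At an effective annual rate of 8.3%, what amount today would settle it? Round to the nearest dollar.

$433,050

Discount factor = (1+0.083)^(−11) = 0.415994; PV = 1,041,000 × 0.415994 = 433,049.6647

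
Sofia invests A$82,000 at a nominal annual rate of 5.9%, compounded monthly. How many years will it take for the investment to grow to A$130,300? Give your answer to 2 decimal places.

7.87 years

Periodic rate i = 0.059/12 = 0.00491667.
(1+i)^n = 130300/82000 = 1.58902, so n = ln 1.58902 / ln 1.00492 = 94.4253 months
= 94.4253/12 years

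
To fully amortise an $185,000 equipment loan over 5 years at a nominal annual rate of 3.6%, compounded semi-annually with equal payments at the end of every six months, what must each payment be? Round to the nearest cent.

With 2 periods per year: i = 0.018, n = 10.
PMT = 185000 / ( [1 − (1+0.018)^(−10)] / 0.018 ) = 185000 / 9.077311 = 20,380.4845

$20,380.48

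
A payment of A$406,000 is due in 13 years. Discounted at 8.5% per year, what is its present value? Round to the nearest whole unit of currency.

A$140,585

PV = 406,000 / (1 + 0.085)^13 = 406,000 / 2.887930 = 140,585.1463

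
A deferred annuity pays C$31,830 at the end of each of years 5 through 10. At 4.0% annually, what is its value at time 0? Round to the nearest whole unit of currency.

C$142,630

Value one period before first payment (t=4): 31830 × [1 − (1+0.04)^(−6)] / 0.04 = 31830 × 5.242137 = 166,857.2162
Discount back 4 years: 166,857.2162 × (1+0.04)^(−4) = 166,857.2162 × 0.854804 = 142,630.2477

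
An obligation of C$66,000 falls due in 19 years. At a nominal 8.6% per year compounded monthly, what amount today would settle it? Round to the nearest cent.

C$12,955.00

i = 0.086/12 = 0.00716667 per month; n = 19·12 = 228.
Discount factor = (1+0.00716667)^(−228) = 0.196288; PV = 66,000 × 0.196288 = 12,955.0035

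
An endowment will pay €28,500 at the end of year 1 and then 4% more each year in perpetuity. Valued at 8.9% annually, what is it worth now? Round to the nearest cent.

€581,632.65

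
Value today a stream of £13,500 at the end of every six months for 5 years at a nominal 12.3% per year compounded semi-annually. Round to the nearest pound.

£98,659

i = 0.123/2 = 0.0615 per half-year; n = 5·2 = 10.
PV = 13500 × [1 − (1+0.0615)^(−10)] / 0.0615 = 13500 × 7.308063 = 98,658.8523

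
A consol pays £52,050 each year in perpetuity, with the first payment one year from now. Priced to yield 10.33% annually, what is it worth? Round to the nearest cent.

£503,872.22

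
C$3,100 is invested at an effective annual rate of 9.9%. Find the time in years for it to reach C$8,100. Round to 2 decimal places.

10.17 years

(1+i)^n = 8100/3100 = 2.61290, so n = ln 2.61290 / ln 1.099 = 10.1743 years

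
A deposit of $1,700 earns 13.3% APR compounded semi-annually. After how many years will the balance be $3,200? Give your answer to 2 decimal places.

Periodic rate i = 0.133/2 = 0.0665.
(1+i)^n = 3200/1700 = 1.88235, so n = ln 1.88235 / ln 1.0665 = 9.8245 half-years
= 9.8245/2 years

4.91 years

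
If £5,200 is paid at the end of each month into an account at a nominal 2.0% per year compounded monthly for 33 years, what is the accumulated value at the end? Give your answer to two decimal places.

With 12 periods per year: i = 0.00166667, n = 396.
Accumulation factor s(396|0.00166667) = 560.237803; FV = 5200 × 560.237803 = 2,913,236.5749

£2,913,236.57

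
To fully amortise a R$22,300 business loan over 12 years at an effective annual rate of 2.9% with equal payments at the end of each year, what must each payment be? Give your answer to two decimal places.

R$2,226.95

PMT = 22300 / ( [1 − (1+0.029)^(−12)] / 0.029 ) = 22300 / 10.013686 = 2,226.9521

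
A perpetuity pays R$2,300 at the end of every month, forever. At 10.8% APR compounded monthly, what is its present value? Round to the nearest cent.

R$255,555.56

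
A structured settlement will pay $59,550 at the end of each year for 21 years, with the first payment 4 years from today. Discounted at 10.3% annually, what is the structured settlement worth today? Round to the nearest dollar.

$375,858

PV at t=3 (ordinary 21-year annuity): 59550 × a(21|0.103) = 59550 × 8.469722 = 504,371.9201
PV₀ = 504,371.9201 / (1+0.103)^3 = 504,371.9201 / 1.341920 = 375,858.4884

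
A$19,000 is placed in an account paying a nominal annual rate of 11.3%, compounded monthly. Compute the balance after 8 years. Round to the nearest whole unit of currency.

A$46,722

With 12 periods per year: i = 0.00941667, n = 96.
19,000 × (1+0.00941667)^96 = 19,000 × 2.459038 = 46,721.7212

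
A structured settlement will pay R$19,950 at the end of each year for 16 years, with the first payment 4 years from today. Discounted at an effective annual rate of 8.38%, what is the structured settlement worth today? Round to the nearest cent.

R$135,402.41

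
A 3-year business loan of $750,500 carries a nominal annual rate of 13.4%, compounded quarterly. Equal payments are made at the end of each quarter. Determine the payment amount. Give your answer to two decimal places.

$76,980.66

Periodic rate i = 0.134/4 = 0.0335; n = 3 × 4 = 12 periods.
Annuity-PV factor = 9.749202; PMT = 750500 / 9.749202 = 76,980.6591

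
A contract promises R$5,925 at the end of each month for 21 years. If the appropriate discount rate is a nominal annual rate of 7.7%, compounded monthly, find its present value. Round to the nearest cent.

i = 0.077/12 = 0.00641667 per month; n = 21·12 = 252.
PV = 5925 × [1 − (1+0.00641667)^(−252)] / 0.00641667 = 5925 × 124.749925 = 739,143.3062

R$739,143.31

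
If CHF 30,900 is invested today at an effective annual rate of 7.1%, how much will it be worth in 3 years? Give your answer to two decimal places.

CHF 37,960.06

FV = 30,900 × (1 + 0.071)^3 = 37,960.0601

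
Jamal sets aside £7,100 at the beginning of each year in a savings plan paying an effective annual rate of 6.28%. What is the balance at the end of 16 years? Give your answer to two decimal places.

FV = PMT · [(1+i)^n − 1] / i × (1+i) = 7100 · 27.921702 = 198,244.0853
(annuity-due: payments at period start, so ×(1+i).)

£198,244.09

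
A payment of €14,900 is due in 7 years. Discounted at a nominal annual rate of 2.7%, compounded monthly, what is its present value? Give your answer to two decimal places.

€12,336.64

With 12 periods per year: i = 0.00225, n = 84.
PV = FV·(1+i)^(−n) = 14,900 × 0.827962 = 12,336.6378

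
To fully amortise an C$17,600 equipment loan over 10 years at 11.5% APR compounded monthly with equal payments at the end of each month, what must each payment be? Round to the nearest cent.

C$247.45

With 12 periods per year: i = 0.00958333, n = 120.
Annuity-PV factor = 71.126060; PMT = 17600 / 71.126060 = 247.4480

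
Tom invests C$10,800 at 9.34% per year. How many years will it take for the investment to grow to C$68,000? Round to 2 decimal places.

20.61 years

n = ln(68000/10800) / ln(1+0.0934) = ln(6.29630) / 0.089292 = 20.6061 years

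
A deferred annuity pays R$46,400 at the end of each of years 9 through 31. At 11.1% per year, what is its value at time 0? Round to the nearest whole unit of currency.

R$164,089

PV at t=8 (ordinary 23-year annuity): 46400 × a(23|0.111) = 46400 × 8.208707 = 380,884.0255
Discount back 8 years: 380,884.0255 × (1+0.111)^(−8) = 380,884.0255 × 0.430812 = 164,089.3093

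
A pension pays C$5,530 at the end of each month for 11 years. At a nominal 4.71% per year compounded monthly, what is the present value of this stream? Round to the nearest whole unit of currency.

C$568,842

Periodic rate i = 0.0471/12 = 0.003925; n = 11 × 12 = 132 periods.
PV = 5530 × [1 − (1+0.003925)^(−132)] / 0.003925 = 5530 × 102.864821 = 568,842.4594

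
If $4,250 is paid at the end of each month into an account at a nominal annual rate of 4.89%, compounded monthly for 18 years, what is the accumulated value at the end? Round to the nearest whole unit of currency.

$1,467,499

With 12 periods per year: i = 0.004075, n = 216.
FV = PMT · [(1+i)^n − 1] / i = 4250 · 345.293966 = 1,467,499.3555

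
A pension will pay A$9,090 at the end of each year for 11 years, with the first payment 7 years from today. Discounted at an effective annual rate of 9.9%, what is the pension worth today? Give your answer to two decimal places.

Value one period before first payment (t=6): 9090 × [1 − (1+0.099)^(−11)] / 0.099 = 9090 × 6.525070 = 59,312.8898
Discount back 6 years: 59,312.8898 × (1+0.099)^(−6) = 59,312.8898 × 0.567563 = 33,663.7838

A$33,663.78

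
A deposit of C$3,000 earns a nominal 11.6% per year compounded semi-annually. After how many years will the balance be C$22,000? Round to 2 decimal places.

Periodic rate i = 0.116/2 = 0.058.
n = ln(22000/3000) / ln(1+0.058) = ln(7.33333) / 0.056380 = 35.3391 half-years
= 35.3391/2 years

17.67 years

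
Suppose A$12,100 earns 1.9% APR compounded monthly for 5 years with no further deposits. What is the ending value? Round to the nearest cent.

i = 0.019/12 = 0.00158333 per month; n = 5·12 = 60.
12,100 × (1+0.00158333)^60 = 12,100 × 1.099576 = 13,304.8725

A$13,304.87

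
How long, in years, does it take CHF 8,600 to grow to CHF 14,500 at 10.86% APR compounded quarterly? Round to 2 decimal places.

4.88 years

Periodic rate i = 0.1086/4 = 0.02715.
n = ln(14500/8600) / ln(1+0.02715) = ln(1.68605) / 0.026788 = 19.5008 quarters
= 19.5008/4 years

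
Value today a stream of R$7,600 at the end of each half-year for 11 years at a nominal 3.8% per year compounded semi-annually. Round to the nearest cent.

With 2 periods per year: i = 0.019, n = 22.
PV = PMT · [1 − (1+i)^(−n)] / i = 7600 · 17.844789 = 135,620.3988

R$135,620.40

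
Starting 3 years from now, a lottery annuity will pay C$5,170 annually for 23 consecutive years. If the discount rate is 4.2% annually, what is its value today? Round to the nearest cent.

PV at t=2 (ordinary 23-year annuity): 5170 × a(23|0.042) = 5170 × 14.566945 = 75,311.1044
Discount back 2 years: 75,311.1044 × (1+0.042)^(−2) = 75,311.1044 × 0.921010 = 69,362.3149

C$69,362.31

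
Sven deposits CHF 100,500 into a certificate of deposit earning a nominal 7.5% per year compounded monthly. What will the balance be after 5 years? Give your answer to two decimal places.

CHF 146,056.09

With 12 periods per year: i = 0.00625, n = 60.
FV = PV·(1+i)^n = 100,500 × 1.453294 = 146,056.0880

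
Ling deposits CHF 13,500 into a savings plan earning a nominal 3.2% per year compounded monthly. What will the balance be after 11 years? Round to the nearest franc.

CHF 19,187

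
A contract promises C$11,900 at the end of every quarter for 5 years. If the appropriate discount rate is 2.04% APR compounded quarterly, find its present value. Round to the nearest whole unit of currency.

C$225,718

i = 0.0204/4 = 0.0051 per quarter; n = 5·4 = 20.
PV = PMT · [1 − (1+i)^(−n)] / i = 11900 · 18.967909 = 225,718.1163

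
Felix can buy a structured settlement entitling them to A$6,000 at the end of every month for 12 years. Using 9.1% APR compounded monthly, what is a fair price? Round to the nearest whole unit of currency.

A$524,627

i = 0.091/12 = 0.00758333 per month; n = 12·12 = 144.
PV = PMT · [1 − (1+i)^(−n)] / i = 6000 · 87.437812 = 524,626.8742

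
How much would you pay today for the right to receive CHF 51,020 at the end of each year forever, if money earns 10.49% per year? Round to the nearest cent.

CHF 486,367.97

PV = PMT / i = 51020 / 0.1049 = 486,367.9695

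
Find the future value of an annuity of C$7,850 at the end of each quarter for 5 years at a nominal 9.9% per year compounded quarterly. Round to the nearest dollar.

C$200,022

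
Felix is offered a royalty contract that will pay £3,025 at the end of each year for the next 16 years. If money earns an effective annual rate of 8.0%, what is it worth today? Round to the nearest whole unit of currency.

Annuity factor a(16|0.08) = 8.851369; PV = 3025 × 8.851369 = 26,775.3917

£26,775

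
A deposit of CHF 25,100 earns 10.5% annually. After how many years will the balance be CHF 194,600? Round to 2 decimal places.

20.51 years

n = ln(194600/25100) / ln(1+0.105) = ln(7.75299) / 0.099845 = 20.5125 years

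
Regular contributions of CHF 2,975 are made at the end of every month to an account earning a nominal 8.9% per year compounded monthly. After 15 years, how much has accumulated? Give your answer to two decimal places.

CHF 1,115,653.93

Periodic rate i = 0.089/12 = 0.00741667; n = 15 × 12 = 180 periods.
Accumulation factor s(180|0.00741667) = 375.009725; FV = 2975 × 375.009725 = 1,115,653.9322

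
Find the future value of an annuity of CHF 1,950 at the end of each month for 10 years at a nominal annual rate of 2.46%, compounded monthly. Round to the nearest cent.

CHF 264,988.43

With 12 periods per year: i = 0.00205, n = 120.
FV = PMT · [(1+i)^n − 1] / i = 1950 · 135.891502 = 264,988.4294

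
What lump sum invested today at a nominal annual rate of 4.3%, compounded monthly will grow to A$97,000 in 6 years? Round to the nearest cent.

A$74,976.30

Periodic rate i = 0.043/12 = 0.00358333; n = 6 × 12 = 72 periods.
PV = 97,000 / (1 + 0.00358333)^72 = 97,000 / 1.293742 = 74,976.3048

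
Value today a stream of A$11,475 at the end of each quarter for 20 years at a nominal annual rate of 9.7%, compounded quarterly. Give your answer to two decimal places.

A$403,603.26

i = 0.097/4 = 0.02425 per quarter; n = 20·4 = 80.
PV = 11475 × [1 − (1+0.02425)^(−80)] / 0.02425 = 11475 × 35.172398 = 403,603.2636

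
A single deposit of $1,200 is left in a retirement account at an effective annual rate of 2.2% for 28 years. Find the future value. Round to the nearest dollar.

$2,207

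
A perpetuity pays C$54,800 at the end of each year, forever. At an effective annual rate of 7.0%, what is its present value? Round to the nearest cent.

C$782,857.14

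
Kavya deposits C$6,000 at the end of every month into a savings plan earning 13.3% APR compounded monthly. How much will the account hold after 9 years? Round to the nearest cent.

With 12 periods per year: i = 0.0110833, n = 108.
FV = 6000 × [(1+0.0110833)^108 − 1] / 0.0110833 = 6000 × 206.476367 = 1,238,858.2015

C$1,238,858.20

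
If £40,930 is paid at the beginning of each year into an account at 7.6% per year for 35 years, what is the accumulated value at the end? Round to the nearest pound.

£6,944,884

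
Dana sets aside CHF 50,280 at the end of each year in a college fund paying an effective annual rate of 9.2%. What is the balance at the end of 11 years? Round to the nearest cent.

CHF 892,463.91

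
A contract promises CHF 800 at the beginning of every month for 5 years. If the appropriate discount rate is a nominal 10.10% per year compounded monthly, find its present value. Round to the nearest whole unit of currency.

Periodic rate i = 0.101/12 = 0.00841667; n = 5 × 12 = 60 periods.
PV = PMT · [1 − (1+i)^(−n)] / i × (1+i) = 800 · 47.351770 = 37,881.4163
(Beginning-of-period payments → annuity-due factor ×(1+i).)

CHF 37,881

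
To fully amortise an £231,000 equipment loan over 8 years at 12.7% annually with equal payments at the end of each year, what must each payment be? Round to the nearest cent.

PMT = 231000 / ( [1 − (1+0.127)^(−8)] / 0.127 ) = 231000 / 4.848461 = 47,643.9799

£47,643.98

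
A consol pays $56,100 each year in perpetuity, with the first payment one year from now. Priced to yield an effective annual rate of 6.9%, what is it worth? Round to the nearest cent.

PV = C/r = 56100/0.069 = 813,043.4783

$813,043.48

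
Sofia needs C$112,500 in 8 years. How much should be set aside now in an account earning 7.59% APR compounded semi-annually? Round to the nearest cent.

C$61,991.14

Periodic rate i = 0.0759/2 = 0.03795; n = 8 × 2 = 16 periods.
PV = FV·(1+i)^(−n) = 112,500 × 0.551032 = 61,991.1354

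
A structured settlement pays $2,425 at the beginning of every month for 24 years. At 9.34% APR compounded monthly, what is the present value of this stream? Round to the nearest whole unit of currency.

$280,324

With 12 periods per year: i = 0.00778333, n = 288.
PV = 2425 × [1 − (1+0.00778333)^(−288)] / 0.00778333 × (1+i) = 2425 × 115.597528 = 280,324.0060
(Beginning-of-period payments → annuity-due factor ×(1+i).)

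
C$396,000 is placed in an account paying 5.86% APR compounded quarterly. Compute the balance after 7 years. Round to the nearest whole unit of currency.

C$595,046

With 4 periods per year: i = 0.01465, n = 28.
FV = PV·(1+i)^n = 396,000 × 1.502641 = 595,045.8870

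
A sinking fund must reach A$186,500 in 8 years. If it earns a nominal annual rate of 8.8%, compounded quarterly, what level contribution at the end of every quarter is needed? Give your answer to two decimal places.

i = 0.088/4 = 0.022 per quarter; n = 8·4 = 32.
PMT = 186500 / ( [(1+0.022)^32 − 1] / 0.022 ) = 186500 / 45.747795 = 4,076.6992

A$4,076.70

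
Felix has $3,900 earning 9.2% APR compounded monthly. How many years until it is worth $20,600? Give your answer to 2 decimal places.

18.16 years

Periodic rate i = 0.092/12 = 0.00766667.
(1+i)^n = 20600/3900 = 5.28205, so n = ln 5.28205 / ln 1.00767 = 217.9156 months
= 217.9156/12 years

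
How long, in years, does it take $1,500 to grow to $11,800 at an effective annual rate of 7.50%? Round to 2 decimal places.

(1+i)^n = 11800/1500 = 7.86667, so n = ln 7.86667 / ln 1.075 = 28.5207 years

28.52 years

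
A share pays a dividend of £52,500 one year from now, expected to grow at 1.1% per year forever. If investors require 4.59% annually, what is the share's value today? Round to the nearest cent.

PV = D₁/(r − g) = 52500/(0.0459 − 0.011) = 1,504,297.9943

£1,504,297.99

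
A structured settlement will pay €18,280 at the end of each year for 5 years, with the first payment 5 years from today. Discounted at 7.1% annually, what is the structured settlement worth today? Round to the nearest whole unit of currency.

€56,815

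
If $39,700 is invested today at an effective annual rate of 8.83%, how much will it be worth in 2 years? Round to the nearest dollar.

39,700 × (1+0.0883)^2 = 39,700 × 1.184397 = 47,020.5565

$47,021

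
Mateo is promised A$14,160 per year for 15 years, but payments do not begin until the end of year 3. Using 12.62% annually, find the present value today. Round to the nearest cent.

Value one period before first payment (t=2): 14160 × [1 − (1+0.1262)^(−15)] / 0.1262 = 14160 × 6.591306 = 93,332.8894
PV₀ = 93,332.8894 / (1+0.1262)^2 = 93,332.8894 / 1.268326 = 73,587.4350

A$73,587.43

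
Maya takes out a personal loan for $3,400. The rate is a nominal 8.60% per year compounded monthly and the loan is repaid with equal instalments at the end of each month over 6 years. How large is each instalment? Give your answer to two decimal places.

$60.61

i = 0.086/12 = 0.00716667 per month; n = 6·12 = 72.
PMT = 3400 / ( [1 − (1+0.00716667)^(−72)] / 0.00716667 ) = 3400 / 56.092628 = 60.6140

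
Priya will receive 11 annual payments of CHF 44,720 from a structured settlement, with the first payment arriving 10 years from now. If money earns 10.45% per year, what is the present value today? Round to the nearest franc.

CHF 116,319

Value one period before first payment (t=9): 44720 × [1 − (1+0.1045)^(−11)] / 0.1045 = 44720 × 6.362660 = 284,538.1489
PV₀ = 284,538.1489 / (1+0.1045)^9 = 284,538.1489 / 2.446197 = 116,318.5608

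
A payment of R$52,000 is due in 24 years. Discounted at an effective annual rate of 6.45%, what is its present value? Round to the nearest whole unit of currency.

PV = 52,000 / (1 + 0.0645)^24 = 52,000 / 4.482249 = 11,601.3189

R$11,601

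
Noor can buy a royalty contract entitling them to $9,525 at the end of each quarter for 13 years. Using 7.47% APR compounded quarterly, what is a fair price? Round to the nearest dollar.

$315,168

i = 0.0747/4 = 0.018675 per quarter; n = 13·4 = 52.
PV = 9525 × [1 − (1+0.018675)^(−52)] / 0.018675 = 9525 × 33.088463 = 315,167.6056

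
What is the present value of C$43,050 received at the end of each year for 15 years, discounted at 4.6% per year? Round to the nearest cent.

C$459,175.16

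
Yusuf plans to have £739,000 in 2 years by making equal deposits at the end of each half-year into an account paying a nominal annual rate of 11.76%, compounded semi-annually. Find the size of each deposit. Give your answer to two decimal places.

£169,230.19

i = 0.1176/2 = 0.0588 per half-year; n = 2·2 = 4.
FV-annuity factor = 4.366833; PMT = 739000 / 4.366833 = 169,230.1927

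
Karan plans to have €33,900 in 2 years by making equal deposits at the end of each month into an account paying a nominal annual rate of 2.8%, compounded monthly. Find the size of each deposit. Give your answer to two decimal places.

€1,374.97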